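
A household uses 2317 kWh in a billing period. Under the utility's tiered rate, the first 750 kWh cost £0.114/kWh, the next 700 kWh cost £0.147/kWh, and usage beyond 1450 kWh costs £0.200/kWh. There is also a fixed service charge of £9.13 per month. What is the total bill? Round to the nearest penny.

First 750 kWh × £0.114 = £85.50
Next 700 kWh × £0.147 = £102.90
Remaining 867 kWh × £0.200 = £173.40
Energy charge = £361.80; + service £9.13 = £370.93

£370.93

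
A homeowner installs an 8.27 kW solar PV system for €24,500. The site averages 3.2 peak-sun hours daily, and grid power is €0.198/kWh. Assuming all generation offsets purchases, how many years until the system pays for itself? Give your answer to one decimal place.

Daily generation = 8.27 kW × 3.2 h = 26.46 kWh
Annual generation = 26.46 × 365 = 9659.4 kWh
Annual savings = 9659.4 × €0.198 = €1,912.55
Payback = €24,500 / €1,912.55 = 12.8 years

12.8 years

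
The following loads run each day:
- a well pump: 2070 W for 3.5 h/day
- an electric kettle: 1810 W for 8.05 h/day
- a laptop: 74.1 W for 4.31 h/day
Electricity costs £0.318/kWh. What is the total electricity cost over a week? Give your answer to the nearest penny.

£49.27

well pump: 2070 W × 3.5 h × 7 d = 50,715 Wh = 50.72 kWh
electric kettle: 1810 W × 8.05 h × 7 d = 101,994 Wh = 102 kWh
laptop: 74.1 W × 4.31 h × 7 d = 2,236 Wh = 2.236 kWh
Total energy = 50.72 + 102 + 2.236 = 154.9 kWh
Cost = 154.9 kWh × £0.318 = £49.27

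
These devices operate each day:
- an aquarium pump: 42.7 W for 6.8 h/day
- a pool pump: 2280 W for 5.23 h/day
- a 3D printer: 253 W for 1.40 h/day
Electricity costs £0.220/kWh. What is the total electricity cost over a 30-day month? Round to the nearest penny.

£82.96

aquarium pump: 42.7 W × 6.8 h × 30 d = 8,711 Wh = 8.711 kWh
pool pump: 2280 W × 5.23 h × 30 d = 357,732 Wh = 357.7 kWh
3D printer: 253 W × 1.40 h × 30 d = 10,626 Wh = 10.63 kWh
Total energy = 8.711 + 357.7 + 10.63 = 377.1 kWh
Cost = 377.1 kWh × £0.220 = £82.96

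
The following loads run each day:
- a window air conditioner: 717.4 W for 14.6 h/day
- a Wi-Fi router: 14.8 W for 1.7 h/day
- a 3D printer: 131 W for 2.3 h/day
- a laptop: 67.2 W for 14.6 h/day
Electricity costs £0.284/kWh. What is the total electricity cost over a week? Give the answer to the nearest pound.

window air conditioner: 717.4 W × 14.6 h × 7 d = 73,318 Wh = 73.32 kWh
Wi-Fi router: 14.8 W × 1.7 h × 7 d = 176 Wh = 0.1761 kWh
3D printer: 131 W × 2.3 h × 7 d = 2,109 Wh = 2.109 kWh
laptop: 67.2 W × 14.6 h × 7 d = 6,868 Wh = 6.868 kWh
Total energy = 73.32 + 0.1761 + 2.109 + 6.868 = 82.47 kWh
Cost = 82.47 kWh × £0.284 = £23.42 ≈ £23

£23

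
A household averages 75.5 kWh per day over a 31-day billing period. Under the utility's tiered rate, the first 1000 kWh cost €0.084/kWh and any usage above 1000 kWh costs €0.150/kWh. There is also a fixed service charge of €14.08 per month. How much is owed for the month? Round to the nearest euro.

€299

Usage = 75.5 kWh/day × 31 days = 2340.5 kWh
First 1000 kWh × €0.084 = €84.00
Remaining 1340.5 kWh × €0.150 = €201.07
Energy charge = €285.07; + service €14.08 = €299.15 ≈ €299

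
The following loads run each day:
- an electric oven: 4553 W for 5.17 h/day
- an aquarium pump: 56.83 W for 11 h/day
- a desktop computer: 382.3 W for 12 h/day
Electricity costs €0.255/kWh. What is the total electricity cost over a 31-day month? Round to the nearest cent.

electric oven: 4553 W × 5.17 h × 31 d = 729,709 Wh = 729.7 kWh
aquarium pump: 56.83 W × 11 h × 31 d = 19,379 Wh = 19.38 kWh
desktop computer: 382.3 W × 12 h × 31 d = 142,216 Wh = 142.2 kWh
Total energy = 729.7 + 19.38 + 142.2 = 891.3 kWh
Cost = 891.3 kWh × €0.255 = €227.28

€227.28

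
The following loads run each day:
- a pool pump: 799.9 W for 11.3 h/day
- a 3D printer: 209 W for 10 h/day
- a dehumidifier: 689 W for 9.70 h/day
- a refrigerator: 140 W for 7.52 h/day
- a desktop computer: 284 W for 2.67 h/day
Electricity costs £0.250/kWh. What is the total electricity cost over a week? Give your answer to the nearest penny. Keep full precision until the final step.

£34.34

pool pump: 799.9 W × 11.3 h × 7 d = 63,272 Wh = 63.27 kWh
3D printer: 209 W × 10 h × 7 d = 14,630 Wh = 14.63 kWh
dehumidifier: 689 W × 9.70 h × 7 d = 46,783 Wh = 46.78 kWh
refrigerator: 140 W × 7.52 h × 7 d = 7,370 Wh = 7.37 kWh
desktop computer: 284 W × 2.67 h × 7 d = 5,308 Wh = 5.308 kWh
Total energy = 63.27 + 14.63 + 46.78 + 7.37 + 5.308 = 137.4 kWh
Cost = 137.4 kWh × £0.250 = £34.34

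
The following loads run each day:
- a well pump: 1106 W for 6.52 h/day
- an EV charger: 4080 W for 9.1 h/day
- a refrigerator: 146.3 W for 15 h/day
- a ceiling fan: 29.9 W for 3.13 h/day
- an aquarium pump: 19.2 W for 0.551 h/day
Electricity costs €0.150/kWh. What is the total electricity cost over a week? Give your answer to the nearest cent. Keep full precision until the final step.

€48.97

well pump: 1106 W × 6.52 h × 7 d = 50,478 Wh = 50.48 kWh
EV charger: 4080 W × 9.1 h × 7 d = 259,896 Wh = 259.9 kWh
refrigerator: 146.3 W × 15 h × 7 d = 15,362 Wh = 15.36 kWh
ceiling fan: 29.9 W × 3.13 h × 7 d = 655 Wh = 0.6551 kWh
aquarium pump: 19.2 W × 0.551 h × 7 d = 74 Wh = 0.07405 kWh
Total energy = 50.48 + 259.9 + 15.36 + 0.6551 + 0.07405 = 326.5 kWh
Cost = 326.5 kWh × €0.150 = €48.97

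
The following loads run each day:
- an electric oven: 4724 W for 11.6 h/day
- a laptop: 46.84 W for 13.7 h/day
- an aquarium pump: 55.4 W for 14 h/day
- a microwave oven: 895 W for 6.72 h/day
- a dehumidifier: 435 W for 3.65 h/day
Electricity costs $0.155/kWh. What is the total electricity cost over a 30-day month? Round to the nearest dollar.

$297

electric oven: 4724 W × 11.6 h × 30 d = 1,643,952 Wh = 1,644 kWh
laptop: 46.84 W × 13.7 h × 30 d = 19,251 Wh = 19.25 kWh
aquarium pump: 55.4 W × 14 h × 30 d = 23,268 Wh = 23.27 kWh
microwave oven: 895 W × 6.72 h × 30 d = 180,432 Wh = 180.4 kWh
dehumidifier: 435 W × 3.65 h × 30 d = 47,632 Wh = 47.63 kWh
Total energy = 1,644 + 19.25 + 23.27 + 180.4 + 47.63 = 1,915 kWh
Cost = 1,915 kWh × $0.155 = $296.75 ≈ $297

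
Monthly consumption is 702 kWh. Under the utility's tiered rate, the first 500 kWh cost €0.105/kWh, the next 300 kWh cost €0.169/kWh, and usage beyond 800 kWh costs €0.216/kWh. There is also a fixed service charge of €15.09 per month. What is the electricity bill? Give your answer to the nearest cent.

First 500 kWh × €0.105 = €52.50
Next 202 kWh × €0.169 = €34.14
Remaining tier: 0 kWh (not reached)
Energy charge = €86.64; + service €15.09 = €101.73

€101.73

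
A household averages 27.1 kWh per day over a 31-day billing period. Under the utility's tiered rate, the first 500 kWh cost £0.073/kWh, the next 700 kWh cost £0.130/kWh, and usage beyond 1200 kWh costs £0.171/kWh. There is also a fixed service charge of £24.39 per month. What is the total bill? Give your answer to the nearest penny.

Usage = 27.1 kWh/day × 31 days = 840.1 kWh
First 500 kWh × £0.073 = £36.50
Next 340.1 kWh × £0.130 = £44.21
Remaining tier: 0 kWh (not reached)
Energy charge = £80.71; + service £24.39 = £105.10

£105.10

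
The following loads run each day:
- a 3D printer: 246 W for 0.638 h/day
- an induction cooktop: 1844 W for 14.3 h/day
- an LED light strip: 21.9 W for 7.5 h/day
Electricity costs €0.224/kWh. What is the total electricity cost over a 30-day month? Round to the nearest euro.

3D printer: 246 W × 0.638 h × 30 d = 4,708 Wh = 4.708 kWh
induction cooktop: 1844 W × 14.3 h × 30 d = 791,076 Wh = 791.1 kWh
LED light strip: 21.9 W × 7.5 h × 30 d = 4,928 Wh = 4.928 kWh
Total energy = 4.708 + 791.1 + 4.928 = 800.7 kWh
Cost = 800.7 kWh × €0.224 = €179.36 ≈ €179

€179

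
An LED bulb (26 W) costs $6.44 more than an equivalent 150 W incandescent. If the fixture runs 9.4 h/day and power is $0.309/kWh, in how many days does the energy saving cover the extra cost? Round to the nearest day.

18 days

Power saved = 150 − 26 = 124 W
Daily energy saved = 124 W × 9.4 h = 1166 Wh = 1.1656 kWh
Daily savings = 1.1656 × $0.309 = $0.3602
Payback = $6.44 / $0.3602 per day = 17.88 days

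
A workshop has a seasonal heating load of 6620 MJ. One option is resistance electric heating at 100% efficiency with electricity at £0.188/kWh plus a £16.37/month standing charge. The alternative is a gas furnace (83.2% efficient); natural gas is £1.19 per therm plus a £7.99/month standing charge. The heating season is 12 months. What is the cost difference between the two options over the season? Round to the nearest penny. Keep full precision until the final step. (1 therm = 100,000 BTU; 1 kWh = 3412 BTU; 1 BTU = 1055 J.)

£356.55

Heat load = 6620 MJ = 6,620,000,000 J / 1055 = 6,274,882 BTU
Gas: input = 6,274,882 / 0.832 = 7,541,925 BTU = 75.42 therm → 75.42 × £1.19 = £89.75; + 12 × £7.99 standing = £185.63
Electric: 6,274,882 BTU / 3412 = 1,839 kWh → × £0.188 = £345.74; + 12 × £16.37 standing = £542.18
Difference = |£185.63 − £542.18| = £356.55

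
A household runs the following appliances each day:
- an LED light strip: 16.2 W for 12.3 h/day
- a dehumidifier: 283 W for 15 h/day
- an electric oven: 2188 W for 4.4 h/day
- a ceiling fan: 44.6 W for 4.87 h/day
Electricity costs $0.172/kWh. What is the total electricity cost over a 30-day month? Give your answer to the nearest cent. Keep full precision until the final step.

LED light strip: 16.2 W × 12.3 h × 30 d = 5,978 Wh = 5.978 kWh
dehumidifier: 283 W × 15 h × 30 d = 127,350 Wh = 127.3 kWh
electric oven: 2188 W × 4.4 h × 30 d = 288,816 Wh = 288.8 kWh
ceiling fan: 44.6 W × 4.87 h × 30 d = 6,516 Wh = 6.516 kWh
Total energy = 5.978 + 127.3 + 288.8 + 6.516 = 428.7 kWh
Cost = 428.7 kWh × $0.172 = $73.73

$73.73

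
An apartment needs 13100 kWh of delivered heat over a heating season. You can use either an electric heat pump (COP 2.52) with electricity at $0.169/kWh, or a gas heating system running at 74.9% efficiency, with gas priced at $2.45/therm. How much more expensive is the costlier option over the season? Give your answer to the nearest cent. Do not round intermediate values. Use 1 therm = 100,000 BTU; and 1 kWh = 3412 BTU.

Heat load = 13100 kWh × 3412 = 44,697,200 BTU
Gas: input = 44,697,200 / 0.749 = 59,675,834 BTU = 596.8 therm → 596.8 × $2.45 = $1,462.06
Heat pump: 44,697,200 BTU / 3412 = 13,100 kWh heat; / 2.52 = 5,198 kWh in → × $0.169 = $878.53
Difference = |$1,462.06 − $878.53| = $583.53

$583.53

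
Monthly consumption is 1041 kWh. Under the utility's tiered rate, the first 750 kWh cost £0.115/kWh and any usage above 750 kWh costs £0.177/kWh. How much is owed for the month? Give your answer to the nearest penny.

First 750 kWh × £0.115 = £86.25
Remaining 291 kWh × £0.177 = £51.51
Total = £137.76

£137.76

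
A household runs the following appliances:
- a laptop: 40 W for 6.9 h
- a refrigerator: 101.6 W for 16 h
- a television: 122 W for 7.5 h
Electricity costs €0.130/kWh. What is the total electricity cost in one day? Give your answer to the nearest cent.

€0.37

laptop: 40 W × 6.9 h = 276 Wh = 0.276 kWh
refrigerator: 101.6 W × 16 h = 1,626 Wh = 1.626 kWh
television: 122 W × 7.5 h = 915 Wh = 0.915 kWh
Total energy = 0.276 + 1.626 + 0.915 = 2.817 kWh
Cost = 2.817 kWh × €0.130 = €0.37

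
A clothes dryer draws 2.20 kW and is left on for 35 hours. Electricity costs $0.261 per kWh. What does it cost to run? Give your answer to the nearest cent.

Energy = 2200 W × 35 h = 77,000 Wh = 77 kWh
Cost = 77 kWh × $0.261/kWh = $20.10

$20.10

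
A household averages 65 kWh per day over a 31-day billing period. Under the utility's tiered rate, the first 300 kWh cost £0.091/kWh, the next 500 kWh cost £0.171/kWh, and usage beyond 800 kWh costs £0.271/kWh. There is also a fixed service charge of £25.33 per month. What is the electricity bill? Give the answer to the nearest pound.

£467

Usage = 65 kWh/day × 31 days = 2015 kWh
First 300 kWh × £0.091 = £27.30
Next 500 kWh × £0.171 = £85.50
Remaining 1215 kWh × £0.271 = £329.27
Energy charge = £442.07; + service £25.33 = £467.40 ≈ £467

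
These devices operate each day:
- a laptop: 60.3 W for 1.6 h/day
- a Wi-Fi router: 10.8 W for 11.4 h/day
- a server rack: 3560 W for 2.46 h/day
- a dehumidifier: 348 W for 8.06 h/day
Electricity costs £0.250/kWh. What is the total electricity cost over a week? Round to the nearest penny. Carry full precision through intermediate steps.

laptop: 60.3 W × 1.6 h × 7 d = 675 Wh = 0.6754 kWh
Wi-Fi router: 10.8 W × 11.4 h × 7 d = 862 Wh = 0.8618 kWh
server rack: 3560 W × 2.46 h × 7 d = 61,303 Wh = 61.3 kWh
dehumidifier: 348 W × 8.06 h × 7 d = 19,634 Wh = 19.63 kWh
Total energy = 0.6754 + 0.8618 + 61.3 + 19.63 = 82.47 kWh
Cost = 82.47 kWh × £0.250 = £20.62

£20.62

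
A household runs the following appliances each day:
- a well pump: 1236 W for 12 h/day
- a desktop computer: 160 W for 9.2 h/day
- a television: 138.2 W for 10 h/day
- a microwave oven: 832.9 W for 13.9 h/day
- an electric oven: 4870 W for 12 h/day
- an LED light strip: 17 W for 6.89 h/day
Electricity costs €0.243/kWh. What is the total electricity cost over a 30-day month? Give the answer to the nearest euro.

€640

well pump: 1236 W × 12 h × 30 d = 444,960 Wh = 445 kWh
desktop computer: 160 W × 9.2 h × 30 d = 44,160 Wh = 44.16 kWh
television: 138.2 W × 10 h × 30 d = 41,460 Wh = 41.46 kWh
microwave oven: 832.9 W × 13.9 h × 30 d = 347,319 Wh = 347.3 kWh
electric oven: 4870 W × 12 h × 30 d = 1,753,200 Wh = 1,753 kWh
LED light strip: 17 W × 6.89 h × 30 d = 3,514 Wh = 3.514 kWh
Total energy = 445 + 44.16 + 41.46 + 347.3 + 1,753 + 3.514 = 2,635 kWh
Cost = 2,635 kWh × €0.243 = €640.21 ≈ €640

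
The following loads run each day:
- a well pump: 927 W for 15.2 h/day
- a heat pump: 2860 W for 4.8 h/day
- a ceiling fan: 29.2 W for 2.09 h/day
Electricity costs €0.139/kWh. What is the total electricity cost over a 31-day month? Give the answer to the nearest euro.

€120

well pump: 927 W × 15.2 h × 31 d = 436,802 Wh = 436.8 kWh
heat pump: 2860 W × 4.8 h × 31 d = 425,568 Wh = 425.6 kWh
ceiling fan: 29.2 W × 2.09 h × 31 d = 1,892 Wh = 1.892 kWh
Total energy = 436.8 + 425.6 + 1.892 = 864.3 kWh
Cost = 864.3 kWh × €0.139 = €120.13 ≈ €120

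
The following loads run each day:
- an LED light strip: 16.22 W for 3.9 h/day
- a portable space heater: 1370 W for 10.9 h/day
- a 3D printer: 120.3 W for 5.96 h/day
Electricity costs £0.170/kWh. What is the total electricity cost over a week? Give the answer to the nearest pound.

£19

LED light strip: 16.22 W × 3.9 h × 7 d = 443 Wh = 0.4428 kWh
portable space heater: 1370 W × 10.9 h × 7 d = 104,531 Wh = 104.5 kWh
3D printer: 120.3 W × 5.96 h × 7 d = 5,019 Wh = 5.019 kWh
Total energy = 0.4428 + 104.5 + 5.019 = 110 kWh
Cost = 110 kWh × £0.170 = £18.70 ≈ £19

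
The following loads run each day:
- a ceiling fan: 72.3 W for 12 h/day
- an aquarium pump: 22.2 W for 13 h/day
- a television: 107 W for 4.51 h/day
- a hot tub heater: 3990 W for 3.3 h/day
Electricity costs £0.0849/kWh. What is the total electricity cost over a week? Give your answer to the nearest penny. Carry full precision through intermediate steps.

ceiling fan: 72.3 W × 12 h × 7 d = 6,073 Wh = 6.073 kWh
aquarium pump: 22.2 W × 13 h × 7 d = 2,020 Wh = 2.02 kWh
television: 107 W × 4.51 h × 7 d = 3,378 Wh = 3.378 kWh
hot tub heater: 3990 W × 3.3 h × 7 d = 92,169 Wh = 92.17 kWh
Total energy = 6.073 + 2.02 + 3.378 + 92.17 = 103.6 kWh
Cost = 103.6 kWh × £0.0849 = £8.80

£8.80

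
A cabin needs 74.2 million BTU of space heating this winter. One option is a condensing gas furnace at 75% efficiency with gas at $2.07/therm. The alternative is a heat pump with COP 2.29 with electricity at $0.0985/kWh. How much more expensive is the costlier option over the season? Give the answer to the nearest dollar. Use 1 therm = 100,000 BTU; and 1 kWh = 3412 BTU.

Heat load = 74.2 × 10⁶ BTU = 74,200,000 BTU
Gas: input = 74,200,000 / 0.75 = 98,933,333 BTU = 989.3 therm → 989.3 × $2.07 = $2,047.92
Heat pump: 74,200,000 BTU / 3412 = 21,750 kWh heat; / 2.29 = 9,496 kWh in → × $0.0985 = $935.40
Difference = |$2,047.92 − $935.40| = $1,112.52 ≈ $1113

$1113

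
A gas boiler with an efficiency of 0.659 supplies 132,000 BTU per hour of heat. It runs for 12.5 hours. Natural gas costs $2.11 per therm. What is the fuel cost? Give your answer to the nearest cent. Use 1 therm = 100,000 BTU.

$52.83

Heat delivered = 132,000 BTU/h × 12.5 h = 1,650,000 BTU
Gas input = 1,650,000 / 0.659 = 2,503,794 BTU
= 2,503,794 / 100,000 = 25.04 therm
Cost = 25.04 × $2.11/therm = $52.83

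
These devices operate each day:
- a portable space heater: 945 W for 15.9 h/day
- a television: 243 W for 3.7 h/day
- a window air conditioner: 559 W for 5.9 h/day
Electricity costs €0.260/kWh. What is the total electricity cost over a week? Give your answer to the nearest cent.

€34.99

portable space heater: 945 W × 15.9 h × 7 d = 105,178 Wh = 105.2 kWh
television: 243 W × 3.7 h × 7 d = 6,294 Wh = 6.294 kWh
window air conditioner: 559 W × 5.9 h × 7 d = 23,087 Wh = 23.09 kWh
Total energy = 105.2 + 6.294 + 23.09 = 134.6 kWh
Cost = 134.6 kWh × €0.260 = €34.99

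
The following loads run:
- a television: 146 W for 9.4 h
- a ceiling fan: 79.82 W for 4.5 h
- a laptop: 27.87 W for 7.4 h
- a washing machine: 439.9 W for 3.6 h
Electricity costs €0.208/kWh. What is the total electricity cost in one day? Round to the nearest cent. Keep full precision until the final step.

television: 146 W × 9.4 h = 1,372 Wh = 1.372 kWh
ceiling fan: 79.82 W × 4.5 h = 359 Wh = 0.3592 kWh
laptop: 27.87 W × 7.4 h = 206 Wh = 0.2062 kWh
washing machine: 439.9 W × 3.6 h = 1,584 Wh = 1.584 kWh
Total energy = 1.372 + 0.3592 + 0.2062 + 1.584 = 3.521 kWh
Cost = 3.521 kWh × €0.208 = €0.73

€0.73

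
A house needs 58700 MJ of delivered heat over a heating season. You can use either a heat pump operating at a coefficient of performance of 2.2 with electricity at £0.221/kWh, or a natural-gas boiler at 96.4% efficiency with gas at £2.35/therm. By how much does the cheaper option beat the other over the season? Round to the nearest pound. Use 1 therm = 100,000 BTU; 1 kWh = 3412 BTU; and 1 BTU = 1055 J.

£282

Heat load = 58700 MJ = 58,700,000,000 J / 1055 = 55,639,810 BTU
Gas: input = 55,639,810 / 0.964 = 57,717,646 BTU = 577.2 therm → 577.2 × £2.35 = £1,356.36
Heat pump: 55,639,810 BTU / 3412 = 16,310 kWh heat; / 2.2 = 7,412 kWh in → × £0.221 = £1,638.12
Difference = |£1,356.36 − £1,638.12| = £281.76 ≈ £282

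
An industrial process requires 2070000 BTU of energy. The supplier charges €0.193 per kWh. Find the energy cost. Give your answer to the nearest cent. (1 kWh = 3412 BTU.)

2070000 BTU × (0.00029308 kWh/BTU) = 606.7 kWh
Cost = 606.7 kWh × €0.193/kWh = €117.09

€117.09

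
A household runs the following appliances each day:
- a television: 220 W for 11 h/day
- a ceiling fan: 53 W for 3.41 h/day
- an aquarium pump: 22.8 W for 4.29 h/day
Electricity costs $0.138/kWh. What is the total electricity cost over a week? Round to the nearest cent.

television: 220 W × 11 h × 7 d = 16,940 Wh = 16.94 kWh
ceiling fan: 53 W × 3.41 h × 7 d = 1,265 Wh = 1.265 kWh
aquarium pump: 22.8 W × 4.29 h × 7 d = 685 Wh = 0.6847 kWh
Total energy = 16.94 + 1.265 + 0.6847 = 18.89 kWh
Cost = 18.89 kWh × $0.138 = $2.61

$2.61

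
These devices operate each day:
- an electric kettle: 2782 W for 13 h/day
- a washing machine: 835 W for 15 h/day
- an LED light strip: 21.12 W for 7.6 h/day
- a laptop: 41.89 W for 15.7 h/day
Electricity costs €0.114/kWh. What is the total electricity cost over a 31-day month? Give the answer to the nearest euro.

€175

electric kettle: 2782 W × 13 h × 31 d = 1,121,146 Wh = 1,121 kWh
washing machine: 835 W × 15 h × 31 d = 388,275 Wh = 388.3 kWh
LED light strip: 21.12 W × 7.6 h × 31 d = 4,976 Wh = 4.976 kWh
laptop: 41.89 W × 15.7 h × 31 d = 20,388 Wh = 20.39 kWh
Total energy = 1,121 + 388.3 + 4.976 + 20.39 = 1,535 kWh
Cost = 1,535 kWh × €0.114 = €174.97 ≈ €175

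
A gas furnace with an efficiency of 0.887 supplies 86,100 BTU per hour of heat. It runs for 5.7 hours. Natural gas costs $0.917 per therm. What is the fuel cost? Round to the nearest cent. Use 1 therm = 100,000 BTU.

$5.07

Heat delivered = 86,100 BTU/h × 5.7 h = 490,770 BTU
Gas input = 490,770 / 0.887 = 553,292 BTU
= 553,292 / 100,000 = 5.533 therm
Cost = 5.533 × $0.917/therm = $5.07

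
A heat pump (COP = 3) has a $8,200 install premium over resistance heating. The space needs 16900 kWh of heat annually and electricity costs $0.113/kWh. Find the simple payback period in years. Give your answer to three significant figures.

6.44 years

Resistance: 16900 kWh × $0.113 = $1,909.70/yr
Heat pump: 16900 / 3 = 5633 kWh in → × $0.113 = $636.57/yr
Annual savings = $1,273.13
Payback = $8,200 / $1,273.13 = 6.44 years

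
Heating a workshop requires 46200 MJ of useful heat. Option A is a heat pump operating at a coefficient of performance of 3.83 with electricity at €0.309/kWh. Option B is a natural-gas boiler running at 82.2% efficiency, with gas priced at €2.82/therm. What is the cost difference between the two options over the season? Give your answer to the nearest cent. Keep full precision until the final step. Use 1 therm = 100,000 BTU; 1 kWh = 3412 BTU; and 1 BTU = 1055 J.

Heat load = 46200 MJ = 46,200,000,000 J / 1055 = 43,791,469 BTU
Gas: input = 43,791,469 / 0.822 = 53,274,293 BTU = 532.7 therm → 532.7 × €2.82 = €1,502.34
Heat pump: 43,791,469 BTU / 3412 = 12,830 kWh heat; / 3.83 = 3,351 kWh in → × €0.309 = €1,035.48
Difference = |€1,502.34 − €1,035.48| = €466.86

€466.86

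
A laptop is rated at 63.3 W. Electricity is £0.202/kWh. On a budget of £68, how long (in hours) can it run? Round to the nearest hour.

5318 h

Energy budget = £68 / £0.202 per kWh = 336.6 kWh = 336,634 Wh
Runtime = 336,634 Wh / 63.3 W = 5,318 h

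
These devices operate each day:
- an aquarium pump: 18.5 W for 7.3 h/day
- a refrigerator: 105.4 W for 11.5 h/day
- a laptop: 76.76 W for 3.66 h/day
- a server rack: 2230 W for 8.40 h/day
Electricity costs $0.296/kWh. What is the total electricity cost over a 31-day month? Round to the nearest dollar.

$187

aquarium pump: 18.5 W × 7.3 h × 31 d = 4,187 Wh = 4.187 kWh
refrigerator: 105.4 W × 11.5 h × 31 d = 37,575 Wh = 37.58 kWh
laptop: 76.76 W × 3.66 h × 31 d = 8,709 Wh = 8.709 kWh
server rack: 2230 W × 8.40 h × 31 d = 580,692 Wh = 580.7 kWh
Total energy = 4.187 + 37.58 + 8.709 + 580.7 = 631.2 kWh
Cost = 631.2 kWh × $0.296 = $186.82 ≈ $187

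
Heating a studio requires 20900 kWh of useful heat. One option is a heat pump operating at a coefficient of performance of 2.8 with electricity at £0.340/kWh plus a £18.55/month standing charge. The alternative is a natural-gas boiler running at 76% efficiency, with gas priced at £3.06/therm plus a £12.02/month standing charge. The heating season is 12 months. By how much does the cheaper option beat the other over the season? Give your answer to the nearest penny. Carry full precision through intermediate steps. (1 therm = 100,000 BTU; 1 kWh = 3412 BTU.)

Heat load = 20900 kWh × 3412 = 71,310,800 BTU
Gas: input = 71,310,800 / 0.760 = 93,830,000 BTU = 938.3 therm → 938.3 × £3.06 = £2,871.20; + 12 × £12.02 standing = £3,015.44
Heat pump: 71,310,800 BTU / 3412 = 20,900 kWh heat; / 2.8 = 7,464 kWh in → × £0.340 = £2,537.86; + 12 × £18.55 standing = £2,760.46
Difference = |£3,015.44 − £2,760.46| = £254.98

£254.98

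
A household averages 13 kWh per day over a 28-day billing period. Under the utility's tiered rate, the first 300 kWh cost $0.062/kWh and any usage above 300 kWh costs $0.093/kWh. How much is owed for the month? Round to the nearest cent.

$24.55

Usage = 13 kWh/day × 28 days = 364 kWh
First 300 kWh × $0.062 = $18.60
Remaining 64 kWh × $0.093 = $5.95
Total = $24.55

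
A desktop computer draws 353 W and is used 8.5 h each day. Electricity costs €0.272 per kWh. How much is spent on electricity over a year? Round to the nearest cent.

€297.89

Energy = 353 W × 8.5 h/day × 365 days = 1,095,182 Wh = 1,095 kWh
Cost = 1,095 kWh × €0.272/kWh = €297.89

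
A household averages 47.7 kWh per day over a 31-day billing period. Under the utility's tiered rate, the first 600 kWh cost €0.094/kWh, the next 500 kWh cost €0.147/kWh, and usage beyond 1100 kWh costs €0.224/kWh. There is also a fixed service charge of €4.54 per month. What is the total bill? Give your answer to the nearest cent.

Usage = 47.7 kWh/day × 31 days = 1478.7 kWh
First 600 kWh × €0.094 = €56.40
Next 500 kWh × €0.147 = €73.50
Remaining 378.7 kWh × €0.224 = €84.83
Energy charge = €214.73; + service €4.54 = €219.27

€219.27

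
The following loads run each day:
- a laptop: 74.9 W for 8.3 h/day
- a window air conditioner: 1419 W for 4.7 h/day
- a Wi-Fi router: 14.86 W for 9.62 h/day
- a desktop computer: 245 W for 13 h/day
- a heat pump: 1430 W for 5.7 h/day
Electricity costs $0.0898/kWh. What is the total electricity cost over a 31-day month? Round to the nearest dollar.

laptop: 74.9 W × 8.3 h × 31 d = 19,272 Wh = 19.27 kWh
window air conditioner: 1419 W × 4.7 h × 31 d = 206,748 Wh = 206.7 kWh
Wi-Fi router: 14.86 W × 9.62 h × 31 d = 4,432 Wh = 4.432 kWh
desktop computer: 245 W × 13 h × 31 d = 98,735 Wh = 98.73 kWh
heat pump: 1430 W × 5.7 h × 31 d = 252,681 Wh = 252.7 kWh
Total energy = 19.27 + 206.7 + 4.432 + 98.73 + 252.7 = 581.9 kWh
Cost = 581.9 kWh × $0.0898 = $52.25 ≈ $52

$52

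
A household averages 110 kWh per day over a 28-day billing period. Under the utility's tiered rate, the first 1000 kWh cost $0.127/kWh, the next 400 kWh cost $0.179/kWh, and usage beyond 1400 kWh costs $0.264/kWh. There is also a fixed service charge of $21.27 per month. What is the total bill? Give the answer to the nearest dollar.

$663

Usage = 110 kWh/day × 28 days = 3080 kWh
First 1000 kWh × $0.127 = $127.00
Next 400 kWh × $0.179 = $71.60
Remaining 1680 kWh × $0.264 = $443.52
Energy charge = $642.12; + service $21.27 = $663.39 ≈ $663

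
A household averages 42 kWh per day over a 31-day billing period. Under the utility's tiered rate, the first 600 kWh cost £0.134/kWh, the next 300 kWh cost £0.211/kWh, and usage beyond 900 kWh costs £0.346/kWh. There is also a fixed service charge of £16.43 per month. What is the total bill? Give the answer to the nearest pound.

£299

Usage = 42 kWh/day × 31 days = 1302 kWh
First 600 kWh × £0.134 = £80.40
Next 300 kWh × £0.211 = £63.30
Remaining 402 kWh × £0.346 = £139.09
Energy charge = £282.79; + service £16.43 = £299.22 ≈ £299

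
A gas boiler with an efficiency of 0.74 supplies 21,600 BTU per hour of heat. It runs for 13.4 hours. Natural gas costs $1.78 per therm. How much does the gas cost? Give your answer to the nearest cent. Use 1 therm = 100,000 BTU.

$6.96

Heat delivered = 21,600 BTU/h × 13.4 h = 289,440 BTU
Gas input = 289,440 / 0.74 = 391,135 BTU
= 391,135 / 100,000 = 3.911 therm
Cost = 3.911 × $1.78/therm = $6.96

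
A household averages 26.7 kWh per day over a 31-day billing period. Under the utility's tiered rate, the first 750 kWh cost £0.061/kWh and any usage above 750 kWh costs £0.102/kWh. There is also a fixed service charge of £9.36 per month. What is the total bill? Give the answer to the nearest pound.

£63

Usage = 26.7 kWh/day × 31 days = 827.7 kWh
First 750 kWh × £0.061 = £45.75
Remaining 77.7 kWh × £0.102 = £7.93
Energy charge = £53.68; + service £9.36 = £63.04 ≈ £63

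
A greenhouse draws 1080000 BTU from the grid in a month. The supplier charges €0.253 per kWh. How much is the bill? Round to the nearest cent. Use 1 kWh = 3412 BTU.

€80.08

1080000 BTU × (0.00029308 kWh/BTU) = 316.5 kWh
Cost = 316.5 kWh × €0.253/kWh = €80.08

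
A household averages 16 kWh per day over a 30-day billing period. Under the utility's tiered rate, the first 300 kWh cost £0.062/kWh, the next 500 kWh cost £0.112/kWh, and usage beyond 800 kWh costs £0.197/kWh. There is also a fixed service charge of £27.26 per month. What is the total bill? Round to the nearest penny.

£66.02

Usage = 16 kWh/day × 30 days = 480 kWh
First 300 kWh × £0.062 = £18.60
Next 180 kWh × £0.112 = £20.16
Remaining tier: 0 kWh (not reached)
Energy charge = £38.76; + service £27.26 = £66.02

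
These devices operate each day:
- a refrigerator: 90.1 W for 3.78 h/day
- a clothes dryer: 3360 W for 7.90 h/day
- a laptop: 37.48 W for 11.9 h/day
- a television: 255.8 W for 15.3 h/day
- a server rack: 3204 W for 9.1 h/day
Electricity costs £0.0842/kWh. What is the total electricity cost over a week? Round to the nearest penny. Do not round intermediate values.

£35.60

refrigerator: 90.1 W × 3.78 h × 7 d = 2,384 Wh = 2.384 kWh
clothes dryer: 3360 W × 7.90 h × 7 d = 185,808 Wh = 185.8 kWh
laptop: 37.48 W × 11.9 h × 7 d = 3,122 Wh = 3.122 kWh
television: 255.8 W × 15.3 h × 7 d = 27,396 Wh = 27.4 kWh
server rack: 3204 W × 9.1 h × 7 d = 204,095 Wh = 204.1 kWh
Total energy = 2.384 + 185.8 + 3.122 + 27.4 + 204.1 = 422.8 kWh
Cost = 422.8 kWh × £0.0842 = £35.60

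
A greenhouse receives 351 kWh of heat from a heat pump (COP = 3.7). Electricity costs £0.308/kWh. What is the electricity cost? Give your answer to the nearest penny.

Electrical input = 351 kWh / 3.7 = 94.86 kWh
Cost = 94.86 × £0.308/kWh = £29.22

£29.22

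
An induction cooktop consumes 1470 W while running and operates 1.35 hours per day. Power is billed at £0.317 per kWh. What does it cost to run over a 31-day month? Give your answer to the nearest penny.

£19.50

Energy = 1470 W × 1.35 h/day × 31 days = 61,520 Wh = 61.52 kWh
Cost = 61.52 kWh × £0.317/kWh = £19.50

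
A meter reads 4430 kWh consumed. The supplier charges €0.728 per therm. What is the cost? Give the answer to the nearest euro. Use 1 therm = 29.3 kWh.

€110

4430 kWh × (0.03413 therm/kWh) = 151.2 therm
Cost = 151.2 therm × €0.728/therm = €110.07 ≈ €110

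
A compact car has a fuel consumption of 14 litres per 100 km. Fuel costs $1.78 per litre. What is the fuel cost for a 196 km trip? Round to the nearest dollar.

Fuel = 14 L/100 km × 196 km / 100 = 27.44 L
Cost = 27.44 L × $1.78/L = $48.84 ≈ $49

$49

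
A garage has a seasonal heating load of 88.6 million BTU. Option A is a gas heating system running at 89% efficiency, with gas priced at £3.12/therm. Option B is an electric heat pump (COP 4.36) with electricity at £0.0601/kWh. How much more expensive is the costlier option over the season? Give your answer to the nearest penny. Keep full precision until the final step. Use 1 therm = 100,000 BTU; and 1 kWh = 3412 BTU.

Heat load = 88.6 × 10⁶ BTU = 88,600,000 BTU
Gas: input = 88,600,000 / 0.89 = 99,550,562 BTU = 995.5 therm → 995.5 × £3.12 = £3,105.98
Heat pump: 88,600,000 BTU / 3412 = 25,970 kWh heat; / 4.36 = 5,956 kWh in → × £0.0601 = £357.94
Difference = |£3,105.98 − £357.94| = £2,748.04

£2748.04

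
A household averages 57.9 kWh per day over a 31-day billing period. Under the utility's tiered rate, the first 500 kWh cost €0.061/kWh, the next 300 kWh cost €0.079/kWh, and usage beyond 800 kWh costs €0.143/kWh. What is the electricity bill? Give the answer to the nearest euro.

€196

Usage = 57.9 kWh/day × 31 days = 1794.9 kWh
First 500 kWh × €0.061 = €30.50
Next 300 kWh × €0.079 = €23.70
Remaining 994.9 kWh × €0.143 = €142.27
Total = €196.47 ≈ €196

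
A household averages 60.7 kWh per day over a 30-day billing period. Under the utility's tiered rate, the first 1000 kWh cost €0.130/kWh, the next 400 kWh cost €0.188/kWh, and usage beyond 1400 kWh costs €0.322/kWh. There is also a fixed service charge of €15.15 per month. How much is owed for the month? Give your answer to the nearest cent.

€355.91

Usage = 60.7 kWh/day × 30 days = 1821 kWh
First 1000 kWh × €0.130 = €130.00
Next 400 kWh × €0.188 = €75.20
Remaining 421 kWh × €0.322 = €135.56
Energy charge = €340.76; + service €15.15 = €355.91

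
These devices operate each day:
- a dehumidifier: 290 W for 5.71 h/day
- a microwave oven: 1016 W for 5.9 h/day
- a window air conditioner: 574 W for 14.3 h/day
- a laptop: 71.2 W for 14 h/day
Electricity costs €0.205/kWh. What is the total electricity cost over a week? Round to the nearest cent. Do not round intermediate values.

dehumidifier: 290 W × 5.71 h × 7 d = 11,591 Wh = 11.59 kWh
microwave oven: 1016 W × 5.9 h × 7 d = 41,961 Wh = 41.96 kWh
window air conditioner: 574 W × 14.3 h × 7 d = 57,457 Wh = 57.46 kWh
laptop: 71.2 W × 14 h × 7 d = 6,978 Wh = 6.978 kWh
Total energy = 11.59 + 41.96 + 57.46 + 6.978 = 118 kWh
Cost = 118 kWh × €0.205 = €24.19

€24.19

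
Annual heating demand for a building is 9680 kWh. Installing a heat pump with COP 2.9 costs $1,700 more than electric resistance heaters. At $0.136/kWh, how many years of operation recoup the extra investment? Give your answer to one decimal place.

Resistance: 9680 kWh × $0.136 = $1,316.48/yr
Heat pump: 9680 / 2.9 = 3338 kWh in → × $0.136 = $453.96/yr
Annual savings = $862.52
Payback = $1,700 / $862.52 = 1.97 years

2.0 years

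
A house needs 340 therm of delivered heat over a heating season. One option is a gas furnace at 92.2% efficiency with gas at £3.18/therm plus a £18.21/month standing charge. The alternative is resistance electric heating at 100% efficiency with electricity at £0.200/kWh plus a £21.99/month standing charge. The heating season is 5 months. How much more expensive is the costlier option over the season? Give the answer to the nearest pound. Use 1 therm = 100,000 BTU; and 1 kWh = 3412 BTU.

Heat load = 340 therm × 100,000 = 34,000,000 BTU
Gas: input = 34,000,000 / 0.922 = 36,876,356 BTU = 368.8 therm → 368.8 × £3.18 = £1,172.67; + 5 × £18.21 standing = £1,263.72
Electric: 34,000,000 BTU / 3412 = 9,965 kWh → × £0.200 = £1,992.97; + 5 × £21.99 standing = £2,102.92
Difference = |£1,263.72 − £2,102.92| = £839.20 ≈ £839

£839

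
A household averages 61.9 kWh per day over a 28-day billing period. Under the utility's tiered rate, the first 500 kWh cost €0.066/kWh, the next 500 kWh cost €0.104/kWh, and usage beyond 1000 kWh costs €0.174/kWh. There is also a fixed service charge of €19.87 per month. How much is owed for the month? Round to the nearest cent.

Usage = 61.9 kWh/day × 28 days = 1733.2 kWh
First 500 kWh × €0.066 = €33.00
Next 500 kWh × €0.104 = €52.00
Remaining 733.2 kWh × €0.174 = €127.58
Energy charge = €212.58; + service €19.87 = €232.45

€232.45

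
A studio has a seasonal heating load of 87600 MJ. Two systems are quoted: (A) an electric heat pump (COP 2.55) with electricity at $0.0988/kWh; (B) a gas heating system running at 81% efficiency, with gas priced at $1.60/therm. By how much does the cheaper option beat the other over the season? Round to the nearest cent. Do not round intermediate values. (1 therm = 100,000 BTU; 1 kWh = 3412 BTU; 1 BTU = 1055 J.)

$697.28

Heat load = 87600 MJ = 87,600,000,000 J / 1055 = 83,033,175 BTU
Gas: input = 83,033,175 / 0.81 = 102,510,093 BTU = 1,025 therm → 1,025 × $1.60 = $1,640.16
Heat pump: 83,033,175 BTU / 3412 = 24,340 kWh heat; / 2.55 = 9,543 kWh in → × $0.0988 = $942.89
Difference = |$1,640.16 − $942.89| = $697.28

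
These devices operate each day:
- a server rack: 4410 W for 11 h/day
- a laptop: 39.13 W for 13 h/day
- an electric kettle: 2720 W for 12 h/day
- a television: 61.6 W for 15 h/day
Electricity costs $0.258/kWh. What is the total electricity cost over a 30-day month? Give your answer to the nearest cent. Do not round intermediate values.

server rack: 4410 W × 11 h × 30 d = 1,455,300 Wh = 1,455 kWh
laptop: 39.13 W × 13 h × 30 d = 15,261 Wh = 15.26 kWh
electric kettle: 2720 W × 12 h × 30 d = 979,200 Wh = 979.2 kWh
television: 61.6 W × 15 h × 30 d = 27,720 Wh = 27.72 kWh
Total energy = 1,455 + 15.26 + 979.2 + 27.72 = 2,477 kWh
Cost = 2,477 kWh × $0.258 = $639.19

$639.19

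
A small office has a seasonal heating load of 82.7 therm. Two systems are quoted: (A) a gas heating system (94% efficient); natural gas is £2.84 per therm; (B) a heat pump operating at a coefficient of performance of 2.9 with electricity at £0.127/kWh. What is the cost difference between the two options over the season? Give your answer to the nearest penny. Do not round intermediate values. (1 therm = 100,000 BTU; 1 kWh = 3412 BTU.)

Heat load = 82.7 therm × 100,000 = 8,270,000 BTU
Gas: input = 8,270,000 / 0.94 = 8,797,872 BTU = 87.98 therm → 87.98 × £2.84 = £249.86
Heat pump: 8,270,000 BTU / 3412 = 2,424 kWh heat; / 2.9 = 835.8 kWh in → × £0.127 = £106.15
Difference = |£249.86 − £106.15| = £143.71

£143.71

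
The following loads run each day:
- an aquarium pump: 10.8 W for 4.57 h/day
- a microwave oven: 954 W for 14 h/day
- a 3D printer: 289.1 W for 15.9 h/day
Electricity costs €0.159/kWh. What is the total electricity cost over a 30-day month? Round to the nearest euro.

€86

aquarium pump: 10.8 W × 4.57 h × 30 d = 1,481 Wh = 1.481 kWh
microwave oven: 954 W × 14 h × 30 d = 400,680 Wh = 400.7 kWh
3D printer: 289.1 W × 15.9 h × 30 d = 137,901 Wh = 137.9 kWh
Total energy = 1.481 + 400.7 + 137.9 = 540.1 kWh
Cost = 540.1 kWh × €0.159 = €85.87 ≈ €86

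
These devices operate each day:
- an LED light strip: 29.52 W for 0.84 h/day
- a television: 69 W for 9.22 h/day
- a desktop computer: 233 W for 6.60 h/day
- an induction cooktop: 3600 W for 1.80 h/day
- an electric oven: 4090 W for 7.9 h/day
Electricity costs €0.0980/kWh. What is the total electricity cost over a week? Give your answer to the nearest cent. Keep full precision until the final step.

€28.12

LED light strip: 29.52 W × 0.84 h × 7 d = 174 Wh = 0.1736 kWh
television: 69 W × 9.22 h × 7 d = 4,453 Wh = 4.453 kWh
desktop computer: 233 W × 6.60 h × 7 d = 10,765 Wh = 10.76 kWh
induction cooktop: 3600 W × 1.80 h × 7 d = 45,360 Wh = 45.36 kWh
electric oven: 4090 W × 7.9 h × 7 d = 226,177 Wh = 226.2 kWh
Total energy = 0.1736 + 4.453 + 10.76 + 45.36 + 226.2 = 286.9 kWh
Cost = 286.9 kWh × €0.0980 = €28.12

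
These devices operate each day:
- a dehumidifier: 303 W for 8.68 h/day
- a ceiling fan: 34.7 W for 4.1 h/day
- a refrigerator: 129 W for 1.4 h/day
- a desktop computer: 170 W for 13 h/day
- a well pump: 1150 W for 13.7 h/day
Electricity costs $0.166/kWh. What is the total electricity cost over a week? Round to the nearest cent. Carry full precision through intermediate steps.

dehumidifier: 303 W × 8.68 h × 7 d = 18,410 Wh = 18.41 kWh
ceiling fan: 34.7 W × 4.1 h × 7 d = 996 Wh = 0.9959 kWh
refrigerator: 129 W × 1.4 h × 7 d = 1,264 Wh = 1.264 kWh
desktop computer: 170 W × 13 h × 7 d = 15,470 Wh = 15.47 kWh
well pump: 1150 W × 13.7 h × 7 d = 110,285 Wh = 110.3 kWh
Total energy = 18.41 + 0.9959 + 1.264 + 15.47 + 110.3 = 146.4 kWh
Cost = 146.4 kWh × $0.166 = $24.31

$24.31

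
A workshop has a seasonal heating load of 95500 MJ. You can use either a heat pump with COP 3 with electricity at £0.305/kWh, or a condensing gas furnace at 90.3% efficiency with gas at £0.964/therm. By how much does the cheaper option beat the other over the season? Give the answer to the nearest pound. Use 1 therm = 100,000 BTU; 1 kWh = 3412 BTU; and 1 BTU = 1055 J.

£1731

Heat load = 95500 MJ = 95,500,000,000 J / 1055 = 90,521,327 BTU
Gas: input = 90,521,327 / 0.903 = 100,245,102 BTU = 1,002 therm → 1,002 × £0.964 = £966.36
Heat pump: 90,521,327 BTU / 3412 = 26,530 kWh heat; / 3 = 8,843 kWh in → × £0.305 = £2,697.25
Difference = |£966.36 − £2,697.25| = £1,730.88 ≈ £1731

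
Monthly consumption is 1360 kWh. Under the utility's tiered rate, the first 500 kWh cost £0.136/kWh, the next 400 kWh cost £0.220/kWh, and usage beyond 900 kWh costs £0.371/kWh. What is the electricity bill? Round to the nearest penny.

First 500 kWh × £0.136 = £68.00
Next 400 kWh × £0.220 = £88.00
Remaining 460 kWh × £0.371 = £170.66
Total = £326.66

£326.66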